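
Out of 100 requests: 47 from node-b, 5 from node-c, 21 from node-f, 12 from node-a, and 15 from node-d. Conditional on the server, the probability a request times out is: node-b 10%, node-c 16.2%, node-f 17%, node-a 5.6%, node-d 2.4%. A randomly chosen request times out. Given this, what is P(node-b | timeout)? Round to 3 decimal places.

0.465

Compute prior × likelihood for every hypothesis:
  node-b: 0.47 × 0.1 = 0.047
  node-c: 0.05 × 0.162 = 0.0081
  node-f: 0.21 × 0.17 = 0.0357
  node-a: 0.12 × 0.056 = 0.00672
  node-d: 0.15 × 0.024 = 0.0036
Total = 0.10112.
P(node-b | evidence) = 0.047 / 0.10112 ≈ 0.465.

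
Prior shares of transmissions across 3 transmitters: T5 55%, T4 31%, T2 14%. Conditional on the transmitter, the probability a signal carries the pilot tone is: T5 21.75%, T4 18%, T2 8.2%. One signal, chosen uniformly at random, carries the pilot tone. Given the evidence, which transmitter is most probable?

T5

By Bayes' rule, posterior ∝ prior × likelihood:
  T5: 0.55 × 0.2175 = 0.119625
  T4: 0.31 × 0.18 = 0.0558
  T2: 0.14 × 0.082 = 0.01148
Total = 0.186905.
Largest term belongs to T5, so T5 is most probable.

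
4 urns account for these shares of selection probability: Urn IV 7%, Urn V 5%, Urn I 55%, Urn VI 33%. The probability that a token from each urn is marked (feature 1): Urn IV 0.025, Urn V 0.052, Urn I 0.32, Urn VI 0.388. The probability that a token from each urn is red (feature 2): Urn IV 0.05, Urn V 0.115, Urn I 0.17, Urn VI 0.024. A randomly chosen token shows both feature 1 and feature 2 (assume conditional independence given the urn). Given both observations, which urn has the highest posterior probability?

Urn I

By Bayes' rule, posterior ∝ prior × likelihood:
  Urn IV: 0.07 × 0.025 × 0.05 = 0.0000875
  Urn V: 0.05 × 0.052 × 0.115 = 0.000299
  Urn I: 0.55 × 0.32 × 0.17 = 0.02992
  Urn VI: 0.33 × 0.388 × 0.024 = 0.00307296
Normalizing constant = 0.03337946.
Largest term belongs to Urn I, so Urn I is most probable.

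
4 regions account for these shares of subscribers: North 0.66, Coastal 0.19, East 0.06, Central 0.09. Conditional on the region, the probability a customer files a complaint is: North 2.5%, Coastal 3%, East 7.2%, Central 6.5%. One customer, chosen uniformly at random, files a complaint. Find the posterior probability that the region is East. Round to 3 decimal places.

Compute prior × likelihood for every hypothesis:
  North: 0.66 × 0.025 = 0.0165
  Coastal: 0.19 × 0.03 = 0.0057
  East: 0.06 × 0.072 = 0.00432
  Central: 0.09 × 0.065 = 0.00585
Sum = 0.03237.
P(East | evidence) = 0.00432 / 0.03237 ≈ 0.133.

0.133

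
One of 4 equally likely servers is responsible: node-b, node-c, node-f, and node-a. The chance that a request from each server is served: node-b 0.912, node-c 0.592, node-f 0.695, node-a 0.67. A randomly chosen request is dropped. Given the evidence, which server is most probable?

Taking complements, P(dropped | each) = node-b 0.088, node-c 0.408, node-f 0.305, node-a 0.33.
With a uniform prior (1/4 each), posterior ∝ likelihood:
  node-b: 0.088
  node-c: 0.408
  node-f: 0.305
  node-a: 0.33
Total = 1.131.
Largest term belongs to node-c, so node-c is most probable.

node-c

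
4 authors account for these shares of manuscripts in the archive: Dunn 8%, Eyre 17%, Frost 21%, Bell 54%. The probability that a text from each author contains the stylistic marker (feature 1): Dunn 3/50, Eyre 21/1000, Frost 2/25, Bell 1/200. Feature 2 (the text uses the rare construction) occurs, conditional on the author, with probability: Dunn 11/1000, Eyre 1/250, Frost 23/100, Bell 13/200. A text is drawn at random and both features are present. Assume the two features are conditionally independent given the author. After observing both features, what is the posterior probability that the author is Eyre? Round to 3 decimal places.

Unnormalized posteriors (prior × likelihood):
  Dunn: 0.08 × 0.06 × 0.011 = 0.0000528
  Eyre: 0.17 × 0.021 × 0.004 = 0.00001428
  Frost: 0.21 × 0.08 × 0.23 = 0.003864
  Bell: 0.54 × 0.005 × 0.065 = 0.0001755
Sum = 0.00410658.
P(Eyre | evidence) = 0.00001428 / 0.00410658 ≈ 0.003.

0.003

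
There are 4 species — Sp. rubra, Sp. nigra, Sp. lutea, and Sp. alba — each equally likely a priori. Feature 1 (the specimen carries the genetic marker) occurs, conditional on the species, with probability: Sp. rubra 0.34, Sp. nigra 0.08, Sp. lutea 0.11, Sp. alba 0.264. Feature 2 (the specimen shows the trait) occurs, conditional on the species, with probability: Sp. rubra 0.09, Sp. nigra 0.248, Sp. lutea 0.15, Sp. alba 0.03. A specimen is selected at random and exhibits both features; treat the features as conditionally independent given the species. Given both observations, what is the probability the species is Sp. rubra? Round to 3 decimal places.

Since the prior is uniform, the posterior is proportional to the likelihood:
  Sp. rubra: 0.34 × 0.09 = 0.0306
  Sp. nigra: 0.08 × 0.248 = 0.01984
  Sp. lutea: 0.11 × 0.15 = 0.0165
  Sp. alba: 0.264 × 0.03 = 0.00792
Normalizing constant = 0.07486.
P(Sp. rubra | evidence) = 0.0306 / 0.07486 ≈ 0.409.

0.409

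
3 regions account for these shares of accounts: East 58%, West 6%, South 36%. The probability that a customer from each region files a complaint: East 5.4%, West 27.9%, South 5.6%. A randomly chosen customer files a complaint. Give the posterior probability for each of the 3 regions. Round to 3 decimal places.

East 0.459, West 0.245, South 0.296

Unnormalized posteriors (prior × likelihood):
  East: 0.58 × 0.054 = 0.03132
  West: 0.06 × 0.279 = 0.01674
  South: 0.36 × 0.056 = 0.02016
Normalizing constant = 0.06822.
P(East | complaint) = 0.03132/0.06822 ≈ 0.459
P(West | complaint) = 0.01674/0.06822 ≈ 0.245
P(South | complaint) = 0.02016/0.06822 ≈ 0.296
(Check: 0.459+0.245+0.296 = 1.000.)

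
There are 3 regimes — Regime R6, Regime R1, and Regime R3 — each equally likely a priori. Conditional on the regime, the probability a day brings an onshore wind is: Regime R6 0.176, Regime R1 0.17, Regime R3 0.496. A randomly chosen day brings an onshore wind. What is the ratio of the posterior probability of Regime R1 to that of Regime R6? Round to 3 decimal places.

0.966

Since the prior is uniform, the posterior is proportional to the likelihood:
  Regime R6: 0.176
  Regime R1: 0.17
  Regime R3: 0.496
Total = 0.842.
The ratio is 0.17 / 0.176 (the normalizer cancels) = 0.966.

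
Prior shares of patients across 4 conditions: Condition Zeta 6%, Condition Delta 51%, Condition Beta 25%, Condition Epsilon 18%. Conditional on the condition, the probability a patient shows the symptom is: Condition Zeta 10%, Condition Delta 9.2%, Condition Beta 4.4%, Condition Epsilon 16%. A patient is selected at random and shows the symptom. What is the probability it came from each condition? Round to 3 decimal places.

Condition Zeta 0.065, Condition Delta 0.506, Condition Beta 0.119, Condition Epsilon 0.311

Compute prior × likelihood for every hypothesis:
  Condition Zeta: 0.06 × 0.1 = 0.006
  Condition Delta: 0.51 × 0.092 = 0.04692
  Condition Beta: 0.25 × 0.044 = 0.011
  Condition Epsilon: 0.18 × 0.16 = 0.0288
Total = 0.09272.
P(Condition Zeta | symptomatic) = 0.006/0.09272 ≈ 0.065
P(Condition Delta | symptomatic) = 0.04692/0.09272 ≈ 0.506
P(Condition Beta | symptomatic) = 0.011/0.09272 ≈ 0.119
P(Condition Epsilon | symptomatic) = 0.0288/0.09272 ≈ 0.311
(Check: 0.065+0.506+0.119+0.311 = 1.001.)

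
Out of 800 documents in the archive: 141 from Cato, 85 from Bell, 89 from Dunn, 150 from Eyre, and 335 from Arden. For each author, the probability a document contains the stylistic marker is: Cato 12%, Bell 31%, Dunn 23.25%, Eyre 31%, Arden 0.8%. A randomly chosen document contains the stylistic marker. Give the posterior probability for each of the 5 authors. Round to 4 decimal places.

Prior × likelihood for each hypothesis:
  Cato: 0.17625 × 0.12 = 0.02115
  Bell: 0.10625 × 0.31 = 0.0329375
  Dunn: 0.11125 × 0.2325 = 0.025865625
  Eyre: 0.1875 × 0.31 = 0.058125
  Arden: 0.41875 × 0.008 = 0.00335
Total = 0.141428125.
P(Cato | marker) = 0.02115/0.141428125 ≈ 0.1495
P(Bell | marker) = 0.0329375/0.141428125 ≈ 0.2329
P(Dunn | marker) = 0.025865625/0.141428125 ≈ 0.1829
P(Eyre | marker) = 0.058125/0.141428125 ≈ 0.4110
P(Arden | marker) = 0.00335/0.141428125 ≈ 0.0237
(Check: 0.1495+0.2329+0.1829+0.4110+0.0237 = 1.0000.)

Cato 0.1495, Bell 0.2329, Dunn 0.1829, Eyre 0.4110, Arden 0.0237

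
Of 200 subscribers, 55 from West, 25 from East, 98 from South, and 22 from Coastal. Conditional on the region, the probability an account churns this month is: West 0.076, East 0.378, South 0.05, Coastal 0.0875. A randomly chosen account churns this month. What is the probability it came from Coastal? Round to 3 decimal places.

0.094

Compute prior × likelihood for every hypothesis:
  West: 0.275 × 0.076 = 0.0209
  East: 0.125 × 0.378 = 0.04725
  South: 0.49 × 0.05 = 0.0245
  Coastal: 0.11 × 0.0875 = 0.009625
Sum = 0.102275.
P(Coastal | evidence) = 0.009625 / 0.102275 ≈ 0.094.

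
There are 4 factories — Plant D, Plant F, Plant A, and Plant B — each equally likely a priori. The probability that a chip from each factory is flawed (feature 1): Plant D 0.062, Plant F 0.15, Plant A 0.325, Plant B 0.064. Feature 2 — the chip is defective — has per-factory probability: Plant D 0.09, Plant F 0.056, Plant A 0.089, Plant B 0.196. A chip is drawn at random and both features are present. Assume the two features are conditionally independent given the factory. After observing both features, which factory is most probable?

With a uniform prior (1/4 each), posterior ∝ likelihood:
  Plant D: 0.062 × 0.09 = 0.00558
  Plant F: 0.15 × 0.056 = 0.0084
  Plant A: 0.325 × 0.089 = 0.028925
  Plant B: 0.064 × 0.196 = 0.012544
Sum = 0.055449.
Largest term belongs to Plant A, so Plant A is most probable.

Plant A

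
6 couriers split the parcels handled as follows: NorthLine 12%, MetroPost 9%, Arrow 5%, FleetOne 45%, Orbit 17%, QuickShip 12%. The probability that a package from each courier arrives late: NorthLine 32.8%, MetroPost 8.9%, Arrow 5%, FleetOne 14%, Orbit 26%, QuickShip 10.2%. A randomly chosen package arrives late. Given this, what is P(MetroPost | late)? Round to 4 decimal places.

0.0473

Prior × likelihood for each hypothesis:
  NorthLine: 0.12 × 0.328 = 0.03936
  MetroPost: 0.09 × 0.089 = 0.00801
  Arrow: 0.05 × 0.05 = 0.0025
  FleetOne: 0.45 × 0.14 = 0.063
  Orbit: 0.17 × 0.26 = 0.0442
  QuickShip: 0.12 × 0.102 = 0.01224
Sum = 0.16931.
P(MetroPost | evidence) = 0.00801 / 0.16931 ≈ 0.0473.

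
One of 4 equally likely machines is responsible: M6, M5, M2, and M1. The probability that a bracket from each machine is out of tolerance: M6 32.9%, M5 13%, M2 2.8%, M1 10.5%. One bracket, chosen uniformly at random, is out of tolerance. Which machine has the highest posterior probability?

M6

With a uniform prior (1/4 each), posterior ∝ likelihood:
  M6: 0.329
  M5: 0.13
  M2: 0.028
  M1: 0.105
Sum = 0.592.
Largest term belongs to M6, so M6 is most probable.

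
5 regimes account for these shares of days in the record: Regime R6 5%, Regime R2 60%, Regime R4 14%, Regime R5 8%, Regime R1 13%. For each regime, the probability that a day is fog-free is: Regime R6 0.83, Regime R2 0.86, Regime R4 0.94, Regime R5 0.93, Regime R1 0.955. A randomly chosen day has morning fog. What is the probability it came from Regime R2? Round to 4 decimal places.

Taking complements, P(fog | each) = Regime R6 0.17, Regime R2 0.14, Regime R4 0.06, Regime R5 0.07, Regime R1 0.045.
By Bayes' rule, posterior ∝ prior × likelihood:
  Regime R6: 0.05 × 0.17 = 0.0085
  Regime R2: 0.6 × 0.14 = 0.084
  Regime R4: 0.14 × 0.06 = 0.0084
  Regime R5: 0.08 × 0.07 = 0.0056
  Regime R1: 0.13 × 0.045 = 0.00585
Total = 0.11235.
P(Regime R2 | evidence) = 0.084 / 0.11235 ≈ 0.7477.

0.7477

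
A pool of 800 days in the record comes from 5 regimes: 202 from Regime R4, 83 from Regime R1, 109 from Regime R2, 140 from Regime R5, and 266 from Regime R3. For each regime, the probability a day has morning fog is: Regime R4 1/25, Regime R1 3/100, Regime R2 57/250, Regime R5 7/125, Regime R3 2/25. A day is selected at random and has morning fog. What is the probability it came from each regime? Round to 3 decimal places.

By Bayes' rule, posterior ∝ prior × likelihood:
  Regime R4: 0.2525 × 0.04 = 0.0101
  Regime R1: 0.10375 × 0.03 = 0.0031125
  Regime R2: 0.13625 × 0.228 = 0.031065
  Regime R5: 0.175 × 0.056 = 0.0098
  Regime R3: 0.3325 × 0.08 = 0.0266
Normalizing constant = 0.0806775.
P(Regime R4 | fog) = 0.0101/0.0806775 ≈ 0.125
P(Regime R1 | fog) = 0.0031125/0.0806775 ≈ 0.039
P(Regime R2 | fog) = 0.031065/0.0806775 ≈ 0.385
P(Regime R5 | fog) = 0.0098/0.0806775 ≈ 0.121
P(Regime R3 | fog) = 0.0266/0.0806775 ≈ 0.330

Regime R4 0.125, Regime R1 0.039, Regime R2 0.385, Regime R5 0.121, Regime R3 0.330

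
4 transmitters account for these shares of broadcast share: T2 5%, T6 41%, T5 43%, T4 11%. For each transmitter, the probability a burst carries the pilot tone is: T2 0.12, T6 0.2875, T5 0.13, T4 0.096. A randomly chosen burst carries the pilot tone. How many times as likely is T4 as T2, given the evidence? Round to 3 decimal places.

1.760

Compute prior × likelihood for every hypothesis:
  T2: 0.05 × 0.12 = 0.006
  T6: 0.41 × 0.2875 = 0.117875
  T5: 0.43 × 0.13 = 0.0559
  T4: 0.11 × 0.096 = 0.01056
Normalizing constant = 0.190335.
The ratio is 0.01056 / 0.006 (the normalizer cancels) = 1.760.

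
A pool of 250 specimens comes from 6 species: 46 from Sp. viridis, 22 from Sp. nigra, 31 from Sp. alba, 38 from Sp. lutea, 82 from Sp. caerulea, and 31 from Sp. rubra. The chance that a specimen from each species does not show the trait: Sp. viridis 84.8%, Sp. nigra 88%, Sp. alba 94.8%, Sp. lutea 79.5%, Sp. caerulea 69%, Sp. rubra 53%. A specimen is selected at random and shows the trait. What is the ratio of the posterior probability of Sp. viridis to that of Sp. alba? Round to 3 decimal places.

Taking complements, P(trait | each) = Sp. viridis 0.152, Sp. nigra 0.12, Sp. alba 0.052, Sp. lutea 0.205, Sp. caerulea 0.31, Sp. rubra 0.47.
Compute prior × likelihood for every hypothesis:
  Sp. viridis: 0.184 × 0.152 = 0.027968
  Sp. nigra: 0.088 × 0.12 = 0.01056
  Sp. alba: 0.124 × 0.052 = 0.006448
  Sp. lutea: 0.152 × 0.205 = 0.03116
  Sp. caerulea: 0.328 × 0.31 = 0.10168
  Sp. rubra: 0.124 × 0.47 = 0.05828
Sum = 0.236096.
The ratio is 0.027968 / 0.006448 (the normalizer cancels) = 4.337.

4.337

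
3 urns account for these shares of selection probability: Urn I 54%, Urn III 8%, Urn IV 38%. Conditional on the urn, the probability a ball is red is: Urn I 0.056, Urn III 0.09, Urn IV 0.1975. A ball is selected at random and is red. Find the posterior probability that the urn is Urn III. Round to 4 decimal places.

By Bayes' rule, posterior ∝ prior × likelihood:
  Urn I: 0.54 × 0.056 = 0.03024
  Urn III: 0.08 × 0.09 = 0.0072
  Urn IV: 0.38 × 0.1975 = 0.07505
Normalizing constant = 0.11249.
P(Urn III | evidence) = 0.0072 / 0.11249 ≈ 0.0640.

0.0640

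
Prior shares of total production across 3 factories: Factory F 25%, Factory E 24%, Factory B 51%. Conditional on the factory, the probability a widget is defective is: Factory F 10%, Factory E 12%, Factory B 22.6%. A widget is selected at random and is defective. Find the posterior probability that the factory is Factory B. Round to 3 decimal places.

0.682

Compute prior × likelihood for every hypothesis:
  Factory F: 0.25 × 0.1 = 0.025
  Factory E: 0.24 × 0.12 = 0.0288
  Factory B: 0.51 × 0.226 = 0.11526
Normalizing constant = 0.16906.
P(Factory B | evidence) = 0.11526 / 0.16906 ≈ 0.682.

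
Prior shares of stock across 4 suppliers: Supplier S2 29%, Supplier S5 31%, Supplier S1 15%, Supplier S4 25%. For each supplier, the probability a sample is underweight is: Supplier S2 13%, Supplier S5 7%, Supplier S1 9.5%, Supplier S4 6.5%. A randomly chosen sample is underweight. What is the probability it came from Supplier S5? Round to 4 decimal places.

0.2414

Compute prior × likelihood for every hypothesis:
  Supplier S2: 0.29 × 0.13 = 0.0377
  Supplier S5: 0.31 × 0.07 = 0.0217
  Supplier S1: 0.15 × 0.095 = 0.01425
  Supplier S4: 0.25 × 0.065 = 0.01625
Total = 0.0899.
P(Supplier S5 | evidence) = 0.0217 / 0.0899 ≈ 0.2414.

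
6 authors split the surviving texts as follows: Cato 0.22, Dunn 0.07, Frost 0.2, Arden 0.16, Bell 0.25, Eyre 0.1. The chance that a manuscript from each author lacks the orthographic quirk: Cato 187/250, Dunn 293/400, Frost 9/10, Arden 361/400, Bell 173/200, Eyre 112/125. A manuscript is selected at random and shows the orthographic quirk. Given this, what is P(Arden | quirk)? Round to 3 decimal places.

0.101

Taking complements, P(quirk | each) = Cato 0.252, Dunn 0.2675, Frost 0.1, Arden 0.0975, Bell 0.135, Eyre 0.104.
Unnormalized posteriors (prior × likelihood):
  Cato: 0.22 × 0.252 = 0.05544
  Dunn: 0.07 × 0.2675 = 0.018725
  Frost: 0.2 × 0.1 = 0.02
  Arden: 0.16 × 0.0975 = 0.0156
  Bell: 0.25 × 0.135 = 0.03375
  Eyre: 0.1 × 0.104 = 0.0104
Normalizing constant = 0.153915.
P(Arden | evidence) = 0.0156 / 0.153915 ≈ 0.101.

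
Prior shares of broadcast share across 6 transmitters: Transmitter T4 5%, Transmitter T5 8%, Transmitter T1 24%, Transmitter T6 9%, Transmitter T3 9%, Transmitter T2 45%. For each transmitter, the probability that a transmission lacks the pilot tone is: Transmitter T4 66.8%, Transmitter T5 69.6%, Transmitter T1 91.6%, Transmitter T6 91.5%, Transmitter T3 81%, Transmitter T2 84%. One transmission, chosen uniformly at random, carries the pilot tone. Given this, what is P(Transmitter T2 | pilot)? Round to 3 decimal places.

0.456

Taking complements, P(pilot | each) = Transmitter T4 0.332, Transmitter T5 0.304, Transmitter T1 0.084, Transmitter T6 0.085, Transmitter T3 0.19, Transmitter T2 0.16.
Unnormalized posteriors (prior × likelihood):
  Transmitter T4: 0.05 × 0.332 = 0.0166
  Transmitter T5: 0.08 × 0.304 = 0.02432
  Transmitter T1: 0.24 × 0.084 = 0.02016
  Transmitter T6: 0.09 × 0.085 = 0.00765
  Transmitter T3: 0.09 × 0.19 = 0.0171
  Transmitter T2: 0.45 × 0.16 = 0.072
Normalizing constant = 0.15783.
P(Transmitter T2 | evidence) = 0.072 / 0.15783 ≈ 0.456.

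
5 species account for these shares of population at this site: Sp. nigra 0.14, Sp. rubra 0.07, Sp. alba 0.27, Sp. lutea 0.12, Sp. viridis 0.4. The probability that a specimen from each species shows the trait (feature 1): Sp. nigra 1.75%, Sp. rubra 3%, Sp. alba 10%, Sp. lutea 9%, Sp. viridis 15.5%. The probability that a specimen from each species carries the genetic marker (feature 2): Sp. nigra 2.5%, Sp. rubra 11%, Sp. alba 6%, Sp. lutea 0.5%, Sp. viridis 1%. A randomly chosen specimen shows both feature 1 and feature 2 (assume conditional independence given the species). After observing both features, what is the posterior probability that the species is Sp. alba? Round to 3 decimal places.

0.626

Compute prior × likelihood for every hypothesis:
  Sp. nigra: 0.14 × 0.0175 × 0.025 = 0.00006125
  Sp. rubra: 0.07 × 0.03 × 0.11 = 0.000231
  Sp. alba: 0.27 × 0.1 × 0.06 = 0.00162
  Sp. lutea: 0.12 × 0.09 × 0.005 = 0.000054
  Sp. viridis: 0.4 × 0.155 × 0.01 = 0.00062
Total = 0.00258625.
P(Sp. alba | evidence) = 0.00162 / 0.00258625 ≈ 0.626.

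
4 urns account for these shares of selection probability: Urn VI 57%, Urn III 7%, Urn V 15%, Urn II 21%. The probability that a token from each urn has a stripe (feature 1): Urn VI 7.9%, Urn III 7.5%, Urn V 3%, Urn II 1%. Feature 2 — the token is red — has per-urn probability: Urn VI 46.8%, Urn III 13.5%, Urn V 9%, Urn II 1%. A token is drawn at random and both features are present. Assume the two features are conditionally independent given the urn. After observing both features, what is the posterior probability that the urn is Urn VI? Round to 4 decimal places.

0.9489

Compute prior × likelihood for every hypothesis:
  Urn VI: 0.57 × 0.079 × 0.468 = 0.02107404
  Urn III: 0.07 × 0.075 × 0.135 = 0.00070875
  Urn V: 0.15 × 0.03 × 0.09 = 0.000405
  Urn II: 0.21 × 0.01 × 0.01 = 0.000021
Total = 0.02220879.
P(Urn VI | evidence) = 0.02107404 / 0.02220879 ≈ 0.9489.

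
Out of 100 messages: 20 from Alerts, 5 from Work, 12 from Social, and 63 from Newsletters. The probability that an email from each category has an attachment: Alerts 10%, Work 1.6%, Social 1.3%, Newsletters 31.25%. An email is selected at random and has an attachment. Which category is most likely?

Newsletters

Unnormalized posteriors (prior × likelihood):
  Alerts: 0.2 × 0.1 = 0.02
  Work: 0.05 × 0.016 = 0.0008
  Social: 0.12 × 0.013 = 0.00156
  Newsletters: 0.63 × 0.3125 = 0.196875
Normalizing constant = 0.219235.
Largest term belongs to Newsletters, so Newsletters is most probable.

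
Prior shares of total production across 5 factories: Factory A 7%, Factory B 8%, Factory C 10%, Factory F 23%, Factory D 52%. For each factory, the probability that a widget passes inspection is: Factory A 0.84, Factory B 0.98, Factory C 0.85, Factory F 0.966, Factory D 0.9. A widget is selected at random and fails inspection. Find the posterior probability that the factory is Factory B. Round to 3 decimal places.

0.018

Taking complements, P(nonconforming | each) = Factory A 0.16, Factory B 0.02, Factory C 0.15, Factory F 0.034, Factory D 0.1.
By Bayes' rule, posterior ∝ prior × likelihood:
  Factory A: 0.07 × 0.16 = 0.0112
  Factory B: 0.08 × 0.02 = 0.0016
  Factory C: 0.1 × 0.15 = 0.015
  Factory F: 0.23 × 0.034 = 0.00782
  Factory D: 0.52 × 0.1 = 0.052
Sum = 0.08762.
P(Factory B | evidence) = 0.0016 / 0.08762 ≈ 0.018.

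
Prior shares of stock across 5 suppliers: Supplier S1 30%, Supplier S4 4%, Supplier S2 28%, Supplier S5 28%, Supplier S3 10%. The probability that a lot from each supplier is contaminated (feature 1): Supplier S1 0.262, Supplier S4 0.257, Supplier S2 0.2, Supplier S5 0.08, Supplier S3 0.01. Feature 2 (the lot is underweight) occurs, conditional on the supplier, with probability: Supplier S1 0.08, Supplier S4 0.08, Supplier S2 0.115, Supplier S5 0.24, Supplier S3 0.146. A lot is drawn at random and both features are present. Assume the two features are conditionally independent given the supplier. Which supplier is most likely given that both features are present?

Supplier S2

Compute prior × likelihood for every hypothesis:
  Supplier S1: 0.3 × 0.262 × 0.08 = 0.006288
  Supplier S4: 0.04 × 0.257 × 0.08 = 0.0008224
  Supplier S2: 0.28 × 0.2 × 0.115 = 0.00644
  Supplier S5: 0.28 × 0.08 × 0.24 = 0.005376
  Supplier S3: 0.1 × 0.01 × 0.146 = 0.000146
Normalizing constant = 0.0190724.
Largest term belongs to Supplier S2, so Supplier S2 is most probable.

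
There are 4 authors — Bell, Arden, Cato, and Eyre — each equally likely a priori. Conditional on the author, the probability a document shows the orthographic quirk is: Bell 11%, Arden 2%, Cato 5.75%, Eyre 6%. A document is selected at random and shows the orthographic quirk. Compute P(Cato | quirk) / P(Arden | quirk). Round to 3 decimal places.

With a uniform prior (1/4 each), posterior ∝ likelihood:
  Bell: 0.11
  Arden: 0.02
  Cato: 0.0575
  Eyre: 0.06
Sum = 0.2475.
The ratio is 0.0575 / 0.02 (the normalizer cancels) = 2.875.

2.875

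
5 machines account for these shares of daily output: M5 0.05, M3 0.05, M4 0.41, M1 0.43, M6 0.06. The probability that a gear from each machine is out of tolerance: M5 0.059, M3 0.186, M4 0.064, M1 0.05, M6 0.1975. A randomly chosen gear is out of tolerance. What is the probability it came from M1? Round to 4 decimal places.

0.2993

Compute prior × likelihood for every hypothesis:
  M5: 0.05 × 0.059 = 0.00295
  M3: 0.05 × 0.186 = 0.0093
  M4: 0.41 × 0.064 = 0.02624
  M1: 0.43 × 0.05 = 0.0215
  M6: 0.06 × 0.1975 = 0.01185
Total = 0.07184.
P(M1 | evidence) = 0.0215 / 0.07184 ≈ 0.2993.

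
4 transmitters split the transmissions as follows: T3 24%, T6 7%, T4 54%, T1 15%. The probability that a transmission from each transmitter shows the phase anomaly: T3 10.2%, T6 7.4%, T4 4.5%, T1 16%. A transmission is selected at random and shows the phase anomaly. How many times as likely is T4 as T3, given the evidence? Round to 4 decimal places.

Unnormalized posteriors (prior × likelihood):
  T3: 0.24 × 0.102 = 0.02448
  T6: 0.07 × 0.074 = 0.00518
  T4: 0.54 × 0.045 = 0.0243
  T1: 0.15 × 0.16 = 0.024
Sum = 0.07796.
The ratio is 0.0243 / 0.02448 (the normalizer cancels) = 0.9926.

0.9926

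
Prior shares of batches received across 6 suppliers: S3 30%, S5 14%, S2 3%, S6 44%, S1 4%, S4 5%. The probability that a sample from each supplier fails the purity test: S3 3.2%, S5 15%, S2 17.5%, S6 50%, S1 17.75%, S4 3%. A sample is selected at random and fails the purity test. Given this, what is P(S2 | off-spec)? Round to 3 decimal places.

0.020

Unnormalized posteriors (prior × likelihood):
  S3: 0.3 × 0.032 = 0.0096
  S5: 0.14 × 0.15 = 0.021
  S2: 0.03 × 0.175 = 0.00525
  S6: 0.44 × 0.5 = 0.22
  S1: 0.04 × 0.1775 = 0.0071
  S4: 0.05 × 0.03 = 0.0015
Sum = 0.26445.
P(S2 | evidence) = 0.00525 / 0.26445 ≈ 0.020.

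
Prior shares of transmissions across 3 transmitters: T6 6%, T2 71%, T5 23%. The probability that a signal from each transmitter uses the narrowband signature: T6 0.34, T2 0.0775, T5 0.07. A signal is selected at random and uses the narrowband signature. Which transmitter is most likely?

Unnormalized posteriors (prior × likelihood):
  T6: 0.06 × 0.34 = 0.0204
  T2: 0.71 × 0.0775 = 0.055025
  T5: 0.23 × 0.07 = 0.0161
Normalizing constant = 0.091525.
Largest term belongs to T2, so T2 is most probable.

T2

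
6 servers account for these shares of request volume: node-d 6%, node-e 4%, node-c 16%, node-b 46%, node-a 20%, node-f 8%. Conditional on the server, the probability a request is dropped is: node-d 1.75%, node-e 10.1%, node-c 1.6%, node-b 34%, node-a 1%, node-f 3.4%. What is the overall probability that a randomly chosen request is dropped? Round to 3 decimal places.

Compute prior × likelihood for every hypothesis:
  node-d: 0.06 × 0.0175 = 0.00105
  node-e: 0.04 × 0.101 = 0.00404
  node-c: 0.16 × 0.016 = 0.00256
  node-b: 0.46 × 0.34 = 0.1564
  node-a: 0.2 × 0.01 = 0.002
  node-f: 0.08 × 0.034 = 0.00272
P(dropped) = 0.00105 + 0.00404 + 0.00256 + 0.1564 + 0.002 + 0.00272 = 0.16877 → 0.169.

0.169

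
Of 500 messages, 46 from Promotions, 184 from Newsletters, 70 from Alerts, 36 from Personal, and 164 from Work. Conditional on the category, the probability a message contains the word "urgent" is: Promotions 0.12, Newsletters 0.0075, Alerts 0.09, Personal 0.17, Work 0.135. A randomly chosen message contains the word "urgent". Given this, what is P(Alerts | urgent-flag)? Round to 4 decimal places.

0.1520

Unnormalized posteriors (prior × likelihood):
  Promotions: 0.092 × 0.12 = 0.01104
  Newsletters: 0.368 × 0.0075 = 0.00276
  Alerts: 0.14 × 0.09 = 0.0126
  Personal: 0.072 × 0.17 = 0.01224
  Work: 0.328 × 0.135 = 0.04428
Sum = 0.08292.
P(Alerts | evidence) = 0.0126 / 0.08292 ≈ 0.1520.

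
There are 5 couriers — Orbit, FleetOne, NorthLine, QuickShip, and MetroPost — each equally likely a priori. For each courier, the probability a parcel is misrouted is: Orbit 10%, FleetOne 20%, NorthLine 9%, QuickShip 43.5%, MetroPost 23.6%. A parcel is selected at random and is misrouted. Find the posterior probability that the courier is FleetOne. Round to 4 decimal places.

0.1885

With a uniform prior (1/5 each), posterior ∝ likelihood:
  Orbit: 0.1
  FleetOne: 0.2
  NorthLine: 0.09
  QuickShip: 0.435
  MetroPost: 0.236
Total = 1.061.
P(FleetOne | evidence) = 0.2 / 1.061 ≈ 0.1885.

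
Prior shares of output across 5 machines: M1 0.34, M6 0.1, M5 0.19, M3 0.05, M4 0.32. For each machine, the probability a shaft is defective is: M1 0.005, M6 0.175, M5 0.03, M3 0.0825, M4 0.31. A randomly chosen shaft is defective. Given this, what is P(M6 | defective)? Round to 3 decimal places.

0.136

By Bayes' rule, posterior ∝ prior × likelihood:
  M1: 0.34 × 0.005 = 0.0017
  M6: 0.1 × 0.175 = 0.0175
  M5: 0.19 × 0.03 = 0.0057
  M3: 0.05 × 0.0825 = 0.004125
  M4: 0.32 × 0.31 = 0.0992
Total = 0.128225.
P(M6 | evidence) = 0.0175 / 0.128225 ≈ 0.136.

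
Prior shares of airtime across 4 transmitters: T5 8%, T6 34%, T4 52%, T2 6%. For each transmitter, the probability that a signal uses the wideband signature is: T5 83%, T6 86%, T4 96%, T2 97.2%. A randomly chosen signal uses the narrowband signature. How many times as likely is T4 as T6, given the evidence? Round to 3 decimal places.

Taking complements, P(narrowband | each) = T5 0.17, T6 0.14, T4 0.04, T2 0.028.
Unnormalized posteriors (prior × likelihood):
  T5: 0.08 × 0.17 = 0.0136
  T6: 0.34 × 0.14 = 0.0476
  T4: 0.52 × 0.04 = 0.0208
  T2: 0.06 × 0.028 = 0.00168
Normalizing constant = 0.08368.
The ratio is 0.0208 / 0.0476 (the normalizer cancels) = 0.437.

0.437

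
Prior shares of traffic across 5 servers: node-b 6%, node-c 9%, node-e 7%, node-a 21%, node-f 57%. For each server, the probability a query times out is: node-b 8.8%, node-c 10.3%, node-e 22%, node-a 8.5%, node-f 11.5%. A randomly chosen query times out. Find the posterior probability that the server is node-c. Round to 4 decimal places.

0.0818

Prior × likelihood for each hypothesis:
  node-b: 0.06 × 0.088 = 0.00528
  node-c: 0.09 × 0.103 = 0.00927
  node-e: 0.07 × 0.22 = 0.0154
  node-a: 0.21 × 0.085 = 0.01785
  node-f: 0.57 × 0.115 = 0.06555
Sum = 0.11335.
P(node-c | evidence) = 0.00927 / 0.11335 ≈ 0.0818.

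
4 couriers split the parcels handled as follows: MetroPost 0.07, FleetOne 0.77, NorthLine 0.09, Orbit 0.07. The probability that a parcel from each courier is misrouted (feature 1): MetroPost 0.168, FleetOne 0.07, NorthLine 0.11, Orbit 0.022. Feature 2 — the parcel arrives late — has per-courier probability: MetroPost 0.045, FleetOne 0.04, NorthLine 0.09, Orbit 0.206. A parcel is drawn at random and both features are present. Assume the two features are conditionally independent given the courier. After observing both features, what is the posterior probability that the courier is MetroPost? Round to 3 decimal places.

0.136

Compute prior × likelihood for every hypothesis:
  MetroPost: 0.07 × 0.168 × 0.045 = 0.0005292
  FleetOne: 0.77 × 0.07 × 0.04 = 0.002156
  NorthLine: 0.09 × 0.11 × 0.09 = 0.000891
  Orbit: 0.07 × 0.022 × 0.206 = 0.00031724
Sum = 0.00389344.
P(MetroPost | evidence) = 0.0005292 / 0.00389344 ≈ 0.136.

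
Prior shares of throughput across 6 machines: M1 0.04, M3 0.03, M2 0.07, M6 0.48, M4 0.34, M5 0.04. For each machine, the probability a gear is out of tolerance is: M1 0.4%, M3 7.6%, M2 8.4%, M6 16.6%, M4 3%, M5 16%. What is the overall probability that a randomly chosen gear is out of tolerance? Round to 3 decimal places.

Unnormalized posteriors (prior × likelihood):
  M1: 0.04 × 0.004 = 0.00016
  M3: 0.03 × 0.076 = 0.00228
  M2: 0.07 × 0.084 = 0.00588
  M6: 0.48 × 0.166 = 0.07968
  M4: 0.34 × 0.03 = 0.0102
  M5: 0.04 × 0.16 = 0.0064
P(oversize) = 0.00016 + 0.00228 + 0.00588 + 0.07968 + 0.0102 + 0.0064 = 0.1046 → 0.105.

0.105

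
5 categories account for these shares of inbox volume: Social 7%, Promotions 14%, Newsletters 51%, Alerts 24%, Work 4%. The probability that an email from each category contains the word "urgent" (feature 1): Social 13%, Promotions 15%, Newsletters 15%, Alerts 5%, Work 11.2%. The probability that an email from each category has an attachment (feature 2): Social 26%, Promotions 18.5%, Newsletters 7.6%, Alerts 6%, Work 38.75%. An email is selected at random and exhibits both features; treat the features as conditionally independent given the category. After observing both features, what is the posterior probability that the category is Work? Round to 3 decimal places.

0.120

Prior × likelihood for each hypothesis:
  Social: 0.07 × 0.13 × 0.26 = 0.002366
  Promotions: 0.14 × 0.15 × 0.185 = 0.003885
  Newsletters: 0.51 × 0.15 × 0.076 = 0.005814
  Alerts: 0.24 × 0.05 × 0.06 = 0.00072
  Work: 0.04 × 0.112 × 0.3875 = 0.001736
Normalizing constant = 0.014521.
P(Work | evidence) = 0.001736 / 0.014521 ≈ 0.120.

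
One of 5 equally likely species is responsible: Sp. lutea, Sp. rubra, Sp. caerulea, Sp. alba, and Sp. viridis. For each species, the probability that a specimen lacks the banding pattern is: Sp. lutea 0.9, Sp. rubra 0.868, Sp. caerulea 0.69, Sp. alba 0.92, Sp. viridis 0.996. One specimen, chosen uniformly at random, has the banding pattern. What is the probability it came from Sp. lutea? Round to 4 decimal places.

0.1597

Taking complements, P(banded | each) = Sp. lutea 0.1, Sp. rubra 0.132, Sp. caerulea 0.31, Sp. alba 0.08, Sp. viridis 0.004.
Since the prior is uniform, the posterior is proportional to the likelihood:
  Sp. lutea: 0.1
  Sp. rubra: 0.132
  Sp. caerulea: 0.31
  Sp. alba: 0.08
  Sp. viridis: 0.004
Normalizing constant = 0.626.
P(Sp. lutea | evidence) = 0.1 / 0.626 ≈ 0.1597.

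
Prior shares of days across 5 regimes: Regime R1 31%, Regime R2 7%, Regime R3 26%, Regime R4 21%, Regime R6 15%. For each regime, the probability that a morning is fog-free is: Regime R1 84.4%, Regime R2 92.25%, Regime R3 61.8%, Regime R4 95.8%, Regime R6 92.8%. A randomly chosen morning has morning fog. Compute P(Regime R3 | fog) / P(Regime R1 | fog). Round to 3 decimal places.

Taking complements, P(fog | each) = Regime R1 0.156, Regime R2 0.0775, Regime R3 0.382, Regime R4 0.042, Regime R6 0.072.
Unnormalized posteriors (prior × likelihood):
  Regime R1: 0.31 × 0.156 = 0.04836
  Regime R2: 0.07 × 0.0775 = 0.005425
  Regime R3: 0.26 × 0.382 = 0.09932
  Regime R4: 0.21 × 0.042 = 0.00882
  Regime R6: 0.15 × 0.072 = 0.0108
Normalizing constant = 0.172725.
The ratio is 0.09932 / 0.04836 (the normalizer cancels) = 2.054.

2.054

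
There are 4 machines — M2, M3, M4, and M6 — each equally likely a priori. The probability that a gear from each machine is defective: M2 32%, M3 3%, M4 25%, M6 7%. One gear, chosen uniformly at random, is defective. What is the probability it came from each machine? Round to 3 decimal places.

Since the prior is uniform, the posterior is proportional to the likelihood:
  M2: 0.32
  M3: 0.03
  M4: 0.25
  M6: 0.07
Sum = 0.67.
P(M2 | defective) = 0.32/0.67 ≈ 0.478
P(M3 | defective) = 0.03/0.67 ≈ 0.045
P(M4 | defective) = 0.25/0.67 ≈ 0.373
P(M6 | defective) = 0.07/0.67 ≈ 0.104

M2 0.478, M3 0.045, M4 0.373, M6 0.104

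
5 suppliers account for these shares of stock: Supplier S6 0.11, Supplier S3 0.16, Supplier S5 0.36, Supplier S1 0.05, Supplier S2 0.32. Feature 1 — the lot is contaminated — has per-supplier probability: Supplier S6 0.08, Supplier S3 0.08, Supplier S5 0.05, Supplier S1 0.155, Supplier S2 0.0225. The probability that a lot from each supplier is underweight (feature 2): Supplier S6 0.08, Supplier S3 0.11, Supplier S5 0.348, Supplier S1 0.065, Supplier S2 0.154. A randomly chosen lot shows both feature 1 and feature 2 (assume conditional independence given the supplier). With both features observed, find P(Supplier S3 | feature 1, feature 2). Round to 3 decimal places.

0.141

Unnormalized posteriors (prior × likelihood):
  Supplier S6: 0.11 × 0.08 × 0.08 = 0.000704
  Supplier S3: 0.16 × 0.08 × 0.11 = 0.001408
  Supplier S5: 0.36 × 0.05 × 0.348 = 0.006264
  Supplier S1: 0.05 × 0.155 × 0.065 = 0.00050375
  Supplier S2: 0.32 × 0.0225 × 0.154 = 0.0011088
Sum = 0.00998855.
P(Supplier S3 | evidence) = 0.001408 / 0.00998855 ≈ 0.141.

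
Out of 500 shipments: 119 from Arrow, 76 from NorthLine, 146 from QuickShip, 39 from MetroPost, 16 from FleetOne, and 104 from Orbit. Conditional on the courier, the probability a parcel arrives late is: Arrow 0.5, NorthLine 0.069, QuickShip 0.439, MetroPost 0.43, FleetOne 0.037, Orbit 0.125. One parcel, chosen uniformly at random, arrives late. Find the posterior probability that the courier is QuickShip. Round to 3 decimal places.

0.403

Unnormalized posteriors (prior × likelihood):
  Arrow: 0.238 × 0.5 = 0.119
  NorthLine: 0.152 × 0.069 = 0.010488
  QuickShip: 0.292 × 0.439 = 0.128188
  MetroPost: 0.078 × 0.43 = 0.03354
  FleetOne: 0.032 × 0.037 = 0.001184
  Orbit: 0.208 × 0.125 = 0.026
Normalizing constant = 0.3184.
P(QuickShip | evidence) = 0.128188 / 0.3184 ≈ 0.403.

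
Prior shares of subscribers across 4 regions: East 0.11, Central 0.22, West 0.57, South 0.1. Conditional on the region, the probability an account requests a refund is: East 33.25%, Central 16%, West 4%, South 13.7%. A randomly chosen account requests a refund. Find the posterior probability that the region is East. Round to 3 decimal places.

0.338

Compute prior × likelihood for every hypothesis:
  East: 0.11 × 0.3325 = 0.036575
  Central: 0.22 × 0.16 = 0.0352
  West: 0.57 × 0.04 = 0.0228
  South: 0.1 × 0.137 = 0.0137
Total = 0.108275.
P(East | evidence) = 0.036575 / 0.108275 ≈ 0.338.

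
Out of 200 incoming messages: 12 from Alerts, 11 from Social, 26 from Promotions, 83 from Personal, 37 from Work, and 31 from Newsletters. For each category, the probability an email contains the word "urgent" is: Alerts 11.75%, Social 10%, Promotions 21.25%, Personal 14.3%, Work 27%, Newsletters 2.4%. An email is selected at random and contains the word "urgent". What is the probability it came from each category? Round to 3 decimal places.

Alerts 0.046, Social 0.036, Promotions 0.180, Personal 0.387, Work 0.326, Newsletters 0.024

Prior × likelihood for each hypothesis:
  Alerts: 0.06 × 0.1175 = 0.00705
  Social: 0.055 × 0.1 = 0.0055
  Promotions: 0.13 × 0.2125 = 0.027625
  Personal: 0.415 × 0.143 = 0.059345
  Work: 0.185 × 0.27 = 0.04995
  Newsletters: 0.155 × 0.024 = 0.00372
Normalizing constant = 0.15319.
P(Alerts | urgent-flag) = 0.00705/0.15319 ≈ 0.046
P(Social | urgent-flag) = 0.0055/0.15319 ≈ 0.036
P(Promotions | urgent-flag) = 0.027625/0.15319 ≈ 0.180
P(Personal | urgent-flag) = 0.059345/0.15319 ≈ 0.387
P(Work | urgent-flag) = 0.04995/0.15319 ≈ 0.326
P(Newsletters | urgent-flag) = 0.00372/0.15319 ≈ 0.024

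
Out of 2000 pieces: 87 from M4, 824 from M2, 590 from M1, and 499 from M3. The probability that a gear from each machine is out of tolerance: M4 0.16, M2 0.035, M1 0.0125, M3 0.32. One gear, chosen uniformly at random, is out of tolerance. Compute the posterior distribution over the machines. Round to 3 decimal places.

Prior × likelihood for each hypothesis:
  M4: 0.0435 × 0.16 = 0.00696
  M2: 0.412 × 0.035 = 0.01442
  M1: 0.295 × 0.0125 = 0.0036875
  M3: 0.2495 × 0.32 = 0.07984
Normalizing constant = 0.1049075.
P(M4 | oversize) = 0.00696/0.1049075 ≈ 0.066
P(M2 | oversize) = 0.01442/0.1049075 ≈ 0.137
P(M1 | oversize) = 0.0036875/0.1049075 ≈ 0.035
P(M3 | oversize) = 0.07984/0.1049075 ≈ 0.761
(Check: 0.066+0.137+0.035+0.761 = 0.999.)

M4 0.066, M2 0.137, M1 0.035, M3 0.761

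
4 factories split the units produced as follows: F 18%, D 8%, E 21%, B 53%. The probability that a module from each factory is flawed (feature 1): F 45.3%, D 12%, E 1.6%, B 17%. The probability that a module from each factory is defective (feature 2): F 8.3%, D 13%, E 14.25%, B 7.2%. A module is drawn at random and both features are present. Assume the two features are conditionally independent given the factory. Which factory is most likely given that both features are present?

F

Compute prior × likelihood for every hypothesis:
  F: 0.18 × 0.453 × 0.083 = 0.00676782
  D: 0.08 × 0.12 × 0.13 = 0.001248
  E: 0.21 × 0.016 × 0.1425 = 0.0004788
  B: 0.53 × 0.17 × 0.072 = 0.0064872
Normalizing constant = 0.01498182.
Largest term belongs to F, so F is most probable.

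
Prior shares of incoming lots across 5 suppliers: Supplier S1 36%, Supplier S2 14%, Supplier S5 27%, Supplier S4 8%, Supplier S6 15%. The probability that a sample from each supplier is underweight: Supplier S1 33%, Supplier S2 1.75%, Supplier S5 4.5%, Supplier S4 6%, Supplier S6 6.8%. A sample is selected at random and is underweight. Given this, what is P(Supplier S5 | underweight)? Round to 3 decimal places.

Compute prior × likelihood for every hypothesis:
  Supplier S1: 0.36 × 0.33 = 0.1188
  Supplier S2: 0.14 × 0.0175 = 0.00245
  Supplier S5: 0.27 × 0.045 = 0.01215
  Supplier S4: 0.08 × 0.06 = 0.0048
  Supplier S6: 0.15 × 0.068 = 0.0102
Normalizing constant = 0.1484.
P(Supplier S5 | evidence) = 0.01215 / 0.1484 ≈ 0.082.

0.082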